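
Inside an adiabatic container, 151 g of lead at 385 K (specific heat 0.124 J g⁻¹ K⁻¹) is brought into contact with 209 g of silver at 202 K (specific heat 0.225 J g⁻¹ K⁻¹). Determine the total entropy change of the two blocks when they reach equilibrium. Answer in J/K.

ΔS_total = 3.01 J/K

Energy balance: T_f = (m₁c₁T₁ + m₂c₂T₂)/(m₁c₁ + m₂c₂) = 254.11 K.
ΔS₁ = m₁c₁ ln(T_f/T₁) = 18.724 × ln(254.11/385) = -7.779 J/K.
ΔS₂ = m₂c₂ ln(T_f/T₂) = 47.025 × ln(254.11/202) = 10.79 J/K.
ΔS_total = -7.779 + 10.79 = 3.01 J/K.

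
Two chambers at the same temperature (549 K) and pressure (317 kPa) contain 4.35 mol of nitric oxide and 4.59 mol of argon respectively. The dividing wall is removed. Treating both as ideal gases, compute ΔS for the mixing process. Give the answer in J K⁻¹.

Mole fractions: x_A = 4.35/8.94 = 0.487, x_B = 0.513.
ΔS_mix = −R(n_A ln x_A + n_B ln x_B) = −8.314 × (4.35 ln 0.487 + 4.59 ln 0.513) = 51.5 J/K.

ΔS_mix = 51.5 J/K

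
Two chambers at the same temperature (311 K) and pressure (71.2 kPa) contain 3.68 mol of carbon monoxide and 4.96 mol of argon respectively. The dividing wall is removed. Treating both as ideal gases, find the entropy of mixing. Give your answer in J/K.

ΔS_mix = 49 J/K

Mole fractions: x_A = 3.68/8.64 = 0.426, x_B = 0.574.
ΔS_mix = −R(n_A ln x_A + n_B ln x_B) = −8.314 × (3.68 ln 0.426 + 4.96 ln 0.574) = 49 J/K.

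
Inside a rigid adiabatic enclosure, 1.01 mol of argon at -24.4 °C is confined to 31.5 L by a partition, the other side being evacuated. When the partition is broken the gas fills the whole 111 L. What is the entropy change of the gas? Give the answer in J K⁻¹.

For an ideal gas in free expansion Q = 0 and W = 0, so T is unchanged.
Entropy is a state function; using a reversible isothermal path, ΔS_gas = nR ln(V₂/V₁) = 1.01 × 8.314 × ln(111/31.5) = 10.6 J/K.

ΔS_gas = 10.6 J/K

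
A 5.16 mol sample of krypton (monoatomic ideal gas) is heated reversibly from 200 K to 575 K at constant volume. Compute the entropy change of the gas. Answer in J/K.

ΔS = 68 J/K

At constant volume, ΔS = nC_V ln(T₂/T₁) with C_V = 3R/2 = 12.47 J mol⁻¹ K⁻¹.
ΔS = 5.16 × 12.47 × ln(575/200) = 68 J/K.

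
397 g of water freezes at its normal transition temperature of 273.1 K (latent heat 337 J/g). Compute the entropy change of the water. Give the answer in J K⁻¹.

ΔS = -490 J/K

Heat released by the substance: Q = −mL = −397 × 337 = −133789 J.
At constant T, ΔS = Q_rev/T = −133789 / 273.1 = -490 J/K.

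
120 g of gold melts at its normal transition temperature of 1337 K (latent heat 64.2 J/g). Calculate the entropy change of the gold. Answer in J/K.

ΔS = 5.76 J/K

Heat absorbed by the substance: Q = mL = 120 × 64.2 = 7704 J.
At constant T, ΔS = Q_rev/T = 7704 / 1337 = 5.76 J/K.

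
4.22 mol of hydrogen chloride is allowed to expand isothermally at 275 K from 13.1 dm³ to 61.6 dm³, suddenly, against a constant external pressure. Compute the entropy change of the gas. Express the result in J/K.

Entropy is a state function, so ΔS_gas depends only on the end states.
For an isothermal ideal gas ΔS_gas = nR ln(V₂/V₁) = 4.22 × 8.314 × ln(61.6/13.1) = 54.3 J/K.

ΔS_gas = 54.3 J/K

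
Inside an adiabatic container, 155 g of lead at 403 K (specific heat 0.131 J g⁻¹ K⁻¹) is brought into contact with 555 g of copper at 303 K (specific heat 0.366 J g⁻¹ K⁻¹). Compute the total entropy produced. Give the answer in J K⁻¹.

Energy balance: T_f = (m₁c₁T₁ + m₂c₂T₂)/(m₁c₁ + m₂c₂) = 312.09 K.
ΔS₁ = m₁c₁ ln(T_f/T₁) = 20.305 × ln(312.09/403) = -5.191 J/K.
ΔS₂ = m₂c₂ ln(T_f/T₂) = 203.13 × ln(312.09/303) = 6.003 J/K.
ΔS_total = -5.191 + 6.003 = 0.812 J/K.

ΔS_total = 0.812 J/K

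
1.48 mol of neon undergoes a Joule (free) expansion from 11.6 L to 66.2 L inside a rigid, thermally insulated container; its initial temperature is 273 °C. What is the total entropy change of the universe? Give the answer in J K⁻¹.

No heat is exchanged and no work is done, so the ideal-gas temperature stays constant.
Entropy is a state function; using a reversible isothermal path, ΔS_gas = nR ln(V₂/V₁) = 1.48 × 8.314 × ln(66.2/11.6) = 21.4 J/K.
The insulated surroundings exchange no heat, so ΔS_surr = 0 and ΔS_universe = ΔS_gas.

ΔS_universe = 21.4 J/K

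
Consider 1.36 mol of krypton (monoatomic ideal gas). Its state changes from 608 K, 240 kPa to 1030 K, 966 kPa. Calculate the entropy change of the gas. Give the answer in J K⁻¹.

ΔS = nC_p ln(T₂/T₁) − nR ln(P₂/P₁), with C_p = 5R/2 = 20.79 J mol⁻¹ K⁻¹ for a monoatomic ideal gas.
ΔS = 1.36 × [20.79 × ln(1030/608) − 8.314 × ln(966/240)] = -0.844 J/K.

ΔS = -0.844 J/K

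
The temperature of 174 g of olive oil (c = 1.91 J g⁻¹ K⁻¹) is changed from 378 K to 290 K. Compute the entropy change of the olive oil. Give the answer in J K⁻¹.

ΔS = ∫dQ_rev/T = m c ln(T₂/T₁) = 174 × 1.91 × ln(290/378) = -88.1 J/K.

ΔS = -88.1 J/K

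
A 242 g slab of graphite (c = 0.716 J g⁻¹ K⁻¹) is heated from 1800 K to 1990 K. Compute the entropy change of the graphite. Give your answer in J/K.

ΔS = ∫dQ_rev/T = m c ln(T₂/T₁) = 242 × 0.716 × ln(1990/1800) = 17.4 J/K.

ΔS = 17.4 J/K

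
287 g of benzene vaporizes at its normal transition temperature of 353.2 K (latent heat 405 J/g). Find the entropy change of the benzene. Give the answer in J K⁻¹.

ΔS = 329 J/K

Heat absorbed by the substance: Q = mL = 287 × 405 = 116235 J.
At constant T, ΔS = Q_rev/T = 116235 / 353.2 = 329 J/K.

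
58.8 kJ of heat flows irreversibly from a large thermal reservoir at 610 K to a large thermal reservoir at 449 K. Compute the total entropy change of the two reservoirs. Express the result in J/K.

ΔS_total = 34.6 J/K

ΔS_hot = −Q/T_H = −58800/610 = -96.39 J/K and ΔS_cold = +Q/T_C = 58800/449 = 131 J/K.
ΔS_total = -96.39 + 131 = 34.6 J/K, positive as the second law requires.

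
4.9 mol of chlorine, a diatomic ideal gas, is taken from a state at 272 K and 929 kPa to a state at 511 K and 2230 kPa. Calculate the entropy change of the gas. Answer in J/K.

ΔS = 54.2 J/K

ΔS = nC_p ln(T₂/T₁) − nR ln(P₂/P₁), with C_p = 7R/2 = 29.1 J mol⁻¹ K⁻¹ for a diatomic ideal gas.
ΔS = 4.9 × [29.1 × ln(511/272) − 8.314 × ln(2230/929)] = 54.2 J/K.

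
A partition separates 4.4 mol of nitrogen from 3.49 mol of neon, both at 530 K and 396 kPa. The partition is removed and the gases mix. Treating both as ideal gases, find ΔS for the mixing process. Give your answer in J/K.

Mole fractions: x_A = 4.4/7.89 = 0.558, x_B = 0.442.
ΔS_mix = −R(n_A ln x_A + n_B ln x_B) = −8.314 × (4.4 ln 0.558 + 3.49 ln 0.442) = 45 J/K.

ΔS_mix = 45 J/K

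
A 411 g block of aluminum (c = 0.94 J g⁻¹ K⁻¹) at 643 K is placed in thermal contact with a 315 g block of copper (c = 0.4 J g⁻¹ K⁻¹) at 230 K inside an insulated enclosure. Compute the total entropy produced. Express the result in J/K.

ΔS_total = 41.4 J/K

Energy balance: T_f = (m₁c₁T₁ + m₂c₂T₂)/(m₁c₁ + m₂c₂) = 541.43 K.
ΔS₁ = m₁c₁ ln(T_f/T₁) = 386.34 × ln(541.43/643) = -66.423 J/K.
ΔS₂ = m₂c₂ ln(T_f/T₂) = 126 × ln(541.43/230) = 107.87 J/K.
ΔS_total = -66.423 + 107.87 = 41.4 J/K.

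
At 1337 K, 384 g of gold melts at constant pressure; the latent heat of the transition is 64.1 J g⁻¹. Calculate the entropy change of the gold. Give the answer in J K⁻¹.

ΔS = 18.4 J/K

Heat absorbed by the substance: Q = mL = 384 × 64.1 = 24614.4 J.
At constant T, ΔS = Q_rev/T = 24614.4 / 1337 = 18.4 J/K.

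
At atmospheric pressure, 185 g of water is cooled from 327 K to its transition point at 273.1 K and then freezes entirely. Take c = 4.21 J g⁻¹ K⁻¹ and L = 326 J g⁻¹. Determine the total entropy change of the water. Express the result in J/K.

Cooling step: ΔS₁ = m c ln(T_tr/T_i) = 185 × 4.21 × ln(273.1/327) = -140.3 J/K.
Phase change: ΔS₂ = −mL/T_tr = −185 × 326 / 273.1 = -220.8 J/K.
ΔS_total = (-140.3) + (-220.8) = -361 J/K.

ΔS = -361 J/K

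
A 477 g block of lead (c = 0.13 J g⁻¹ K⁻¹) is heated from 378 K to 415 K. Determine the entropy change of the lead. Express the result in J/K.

ΔS = ∫dQ_rev/T = m c ln(T₂/T₁) = 477 × 0.13 × ln(415/378) = 5.79 J/K.

ΔS = 5.79 J/K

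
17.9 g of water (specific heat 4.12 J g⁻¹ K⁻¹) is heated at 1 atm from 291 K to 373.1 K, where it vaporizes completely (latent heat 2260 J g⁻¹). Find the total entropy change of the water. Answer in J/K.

ΔS = 127 J/K

Warming step: ΔS₁ = m c ln(T_tr/T_i) = 17.9 × 4.12 × ln(373.1/291) = 18.33 J/K.
Phase change: ΔS₂ = +mL/T_tr = 17.9 × 2260 / 373.1 = 108.4 J/K.
ΔS_total = (18.33) + (108.4) = 127 J/K.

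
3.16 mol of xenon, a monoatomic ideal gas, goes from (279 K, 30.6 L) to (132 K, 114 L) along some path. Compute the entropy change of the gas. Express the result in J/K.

Entropy is a state function: ΔS = nC_V ln(T₂/T₁) + nR ln(V₂/V₁), with C_V = 3R/2 = 12.47 J mol⁻¹ K⁻¹ for a monoatomic ideal gas.
ΔS = 3.16 × [12.47 × ln(132/279) + 8.314 × ln(114/30.6)] = 5.06 J/K.

ΔS = 5.06 J/K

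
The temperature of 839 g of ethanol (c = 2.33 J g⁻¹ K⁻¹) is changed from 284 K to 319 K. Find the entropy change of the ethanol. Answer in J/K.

ΔS = ∫dQ_rev/T = m c ln(T₂/T₁) = 839 × 2.33 × ln(319/284) = 227 J/K.

ΔS = 227 J/K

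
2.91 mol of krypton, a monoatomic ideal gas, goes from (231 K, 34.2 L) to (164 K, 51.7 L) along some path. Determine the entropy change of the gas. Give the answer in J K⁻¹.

Entropy is a state function: ΔS = nC_V ln(T₂/T₁) + nR ln(V₂/V₁), with C_V = 3R/2 = 12.47 J mol⁻¹ K⁻¹ for a monoatomic ideal gas.
ΔS = 2.91 × [12.47 × ln(164/231) + 8.314 × ln(51.7/34.2)] = -2.43 J/K.

ΔS = -2.43 J/K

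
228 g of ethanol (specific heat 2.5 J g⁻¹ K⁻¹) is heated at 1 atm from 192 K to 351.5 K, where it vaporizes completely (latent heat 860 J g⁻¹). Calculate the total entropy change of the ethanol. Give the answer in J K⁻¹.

Warming step: ΔS₁ = m c ln(T_tr/T_i) = 228 × 2.5 × ln(351.5/192) = 344.69 J/K.
Phase change: ΔS₂ = +mL/T_tr = 228 × 860 / 351.5 = 557.84 J/K.
ΔS_total = (344.69) + (557.84) = 903 J/K.

ΔS = 903 J/K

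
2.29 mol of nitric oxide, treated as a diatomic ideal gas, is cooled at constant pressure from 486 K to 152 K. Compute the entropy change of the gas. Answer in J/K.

ΔS = -77.5 J/K

At constant pressure, ΔS = nC_p ln(T₂/T₁) with C_p = 7R/2 = 29.1 J mol⁻¹ K⁻¹.
ΔS = 2.29 × 29.1 × ln(152/486) = -77.5 J/K.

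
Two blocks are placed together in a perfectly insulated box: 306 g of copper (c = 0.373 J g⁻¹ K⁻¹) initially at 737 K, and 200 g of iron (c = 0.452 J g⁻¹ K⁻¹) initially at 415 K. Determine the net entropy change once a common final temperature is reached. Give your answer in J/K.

Energy balance: T_f = (m₁c₁T₁ + m₂c₂T₂)/(m₁c₁ + m₂c₂) = 594.69 K.
ΔS₁ = m₁c₁ ln(T_f/T₁) = 114.138 × ln(594.69/737) = -24.49 J/K.
ΔS₂ = m₂c₂ ln(T_f/T₂) = 90.4 × ln(594.69/415) = 32.52 J/K.
ΔS_total = -24.49 + 32.52 = 8.03 J/K.

ΔS_total = 8.03 J/K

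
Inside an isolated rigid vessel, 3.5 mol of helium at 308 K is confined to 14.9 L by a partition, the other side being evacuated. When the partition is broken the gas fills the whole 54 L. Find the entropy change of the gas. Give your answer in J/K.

ΔS_gas = 37.5 J/K

For an ideal gas in free expansion Q = 0 and W = 0, so T is unchanged.
Entropy is a state function; using a reversible isothermal path, ΔS_gas = nR ln(V₂/V₁) = 3.5 × 8.314 × ln(54/14.9) = 37.5 J/K.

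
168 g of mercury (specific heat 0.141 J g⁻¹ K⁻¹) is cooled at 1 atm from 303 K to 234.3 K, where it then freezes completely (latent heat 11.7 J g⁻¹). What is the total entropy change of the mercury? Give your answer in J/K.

ΔS = -14.5 J/K

Cooling step: ΔS₁ = m c ln(T_tr/T_i) = 168 × 0.141 × ln(234.3/303) = -6.091 J/K.
Phase change: ΔS₂ = −mL/T_tr = −168 × 11.7 / 234.3 = -8.389 J/K.
ΔS_total = (-6.091) + (-8.389) = -14.5 J/K.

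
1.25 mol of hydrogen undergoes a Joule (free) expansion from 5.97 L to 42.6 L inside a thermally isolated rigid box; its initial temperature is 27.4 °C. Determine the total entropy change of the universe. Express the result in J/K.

ΔS_universe = 20.4 J/K

No heat is exchanged and no work is done, so the ideal-gas temperature stays constant.
Entropy is a state function; using a reversible isothermal path, ΔS_gas = nR ln(V₂/V₁) = 1.25 × 8.314 × ln(42.6/5.97) = 20.4 J/K.
The insulated surroundings exchange no heat, so ΔS_surr = 0 and ΔS_universe = ΔS_gas.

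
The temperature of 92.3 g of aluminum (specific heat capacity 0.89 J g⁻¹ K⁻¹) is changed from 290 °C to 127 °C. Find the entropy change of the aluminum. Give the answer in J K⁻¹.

ΔS = -28.1 J/K

In kelvin: T₁ = 563.15 K, T₂ = 400.15 K. ΔS = ∫dQ_rev/T = m c ln(T₂/T₁) = 92.3 × 0.89 × ln(400.15/563.15) = -28.1 J/K.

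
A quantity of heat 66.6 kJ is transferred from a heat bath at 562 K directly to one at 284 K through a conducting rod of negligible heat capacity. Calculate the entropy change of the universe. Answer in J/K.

ΔS_hot = −Q/T_H = −66600/562 = -118.5 J/K and ΔS_cold = +Q/T_C = 66600/284 = 234.5 J/K.
ΔS_total = -118.5 + 234.5 = 116 J/K, positive as the second law requires.

ΔS_total = 116 J/K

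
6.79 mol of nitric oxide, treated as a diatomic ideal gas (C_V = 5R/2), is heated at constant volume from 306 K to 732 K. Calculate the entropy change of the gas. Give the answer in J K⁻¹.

ΔS = 123 J/K

At constant volume, ΔS = nC_V ln(T₂/T₁) with C_V = 5R/2 = 20.79 J mol⁻¹ K⁻¹.
ΔS = 6.79 × 20.79 × ln(732/306) = 123 J/K.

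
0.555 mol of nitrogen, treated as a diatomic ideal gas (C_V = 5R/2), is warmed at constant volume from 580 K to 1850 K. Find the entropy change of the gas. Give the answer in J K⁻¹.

ΔS = 13.4 J/K

At constant volume, ΔS = nC_V ln(T₂/T₁) with C_V = 5R/2 = 20.79 J mol⁻¹ K⁻¹.
ΔS = 0.555 × 20.79 × ln(1850/580) = 13.4 J/K.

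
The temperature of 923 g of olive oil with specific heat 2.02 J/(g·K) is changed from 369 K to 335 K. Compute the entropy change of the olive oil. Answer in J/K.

ΔS = ∫dQ_rev/T = m c ln(T₂/T₁) = 923 × 2.02 × ln(335/369) = -180 J/K.

ΔS = -180 J/K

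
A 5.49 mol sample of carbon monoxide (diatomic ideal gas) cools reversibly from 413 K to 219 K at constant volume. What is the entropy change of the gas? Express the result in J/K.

ΔS = -72.4 J/K

At constant volume, ΔS = nC_V ln(T₂/T₁) with C_V = 5R/2 = 20.79 J mol⁻¹ K⁻¹.
ΔS = 5.49 × 20.79 × ln(219/413) = -72.4 J/K.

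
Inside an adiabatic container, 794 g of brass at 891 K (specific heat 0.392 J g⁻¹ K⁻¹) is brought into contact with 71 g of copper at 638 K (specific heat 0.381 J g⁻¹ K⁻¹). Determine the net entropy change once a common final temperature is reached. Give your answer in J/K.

ΔS_total = 1.27 J/K

Energy balance: T_f = (m₁c₁T₁ + m₂c₂T₂)/(m₁c₁ + m₂c₂) = 870.77 K.
ΔS₁ = m₁c₁ ln(T_f/T₁) = 311.248 × ln(870.77/891) = -7.148 J/K.
ΔS₂ = m₂c₂ ln(T_f/T₂) = 27.051 × ln(870.77/638) = 8.414 J/K.
ΔS_total = -7.148 + 8.414 = 1.27 J/K.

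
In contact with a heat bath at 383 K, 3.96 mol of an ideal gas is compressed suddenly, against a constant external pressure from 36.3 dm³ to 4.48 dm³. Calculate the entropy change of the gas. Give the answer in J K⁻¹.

ΔS_gas = -68.9 J/K

Entropy is a state function, so ΔS_gas depends only on the end states.
For an isothermal ideal gas ΔS_gas = nR ln(V₂/V₁) = 3.96 × 8.314 × ln(4.48/36.3) = -68.9 J/K.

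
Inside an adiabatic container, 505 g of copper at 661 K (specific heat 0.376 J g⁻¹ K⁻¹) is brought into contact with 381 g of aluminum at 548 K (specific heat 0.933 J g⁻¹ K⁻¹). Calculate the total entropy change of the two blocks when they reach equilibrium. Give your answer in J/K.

ΔS_total = 2.21 J/K

Energy balance: T_f = (m₁c₁T₁ + m₂c₂T₂)/(m₁c₁ + m₂c₂) = 587.34 K.
ΔS₁ = m₁c₁ ln(T_f/T₁) = 189.88 × ln(587.34/661) = -22.433 J/K.
ΔS₂ = m₂c₂ ln(T_f/T₂) = 355.473 × ln(587.34/548) = 24.647 J/K.
ΔS_total = -22.433 + 24.647 = 2.21 J/K.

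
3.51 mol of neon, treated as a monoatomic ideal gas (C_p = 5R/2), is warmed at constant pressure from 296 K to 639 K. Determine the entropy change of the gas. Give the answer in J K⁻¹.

At constant pressure, ΔS = nC_p ln(T₂/T₁) with C_p = 5R/2 = 20.79 J mol⁻¹ K⁻¹.
ΔS = 3.51 × 20.79 × ln(639/296) = 56.1 J/K.

ΔS = 56.1 J/K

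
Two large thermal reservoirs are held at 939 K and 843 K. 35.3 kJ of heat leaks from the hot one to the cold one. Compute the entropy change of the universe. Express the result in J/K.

ΔS_total = 4.28 J/K

ΔS_hot = −Q/T_H = −35300/939 = -37.59 J/K and ΔS_cold = +Q/T_C = 35300/843 = 41.87 J/K.
ΔS_total = -37.59 + 41.87 = 4.28 J/K, positive as the second law requires.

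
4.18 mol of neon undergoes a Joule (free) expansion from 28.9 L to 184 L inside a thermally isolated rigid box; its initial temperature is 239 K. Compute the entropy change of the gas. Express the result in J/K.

ΔS_gas = 64.3 J/K

No heat is exchanged and no work is done, so the ideal-gas temperature stays constant.
Entropy is a state function; using a reversible isothermal path, ΔS_gas = nR ln(V₂/V₁) = 4.18 × 8.314 × ln(184/28.9) = 64.3 J/K.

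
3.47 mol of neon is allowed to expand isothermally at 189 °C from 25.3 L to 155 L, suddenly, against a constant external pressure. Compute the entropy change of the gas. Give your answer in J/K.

Entropy is a state function, so ΔS_gas depends only on the end states.
For an isothermal ideal gas ΔS_gas = nR ln(V₂/V₁) = 3.47 × 8.314 × ln(155/25.3) = 52.3 J/K.

ΔS_gas = 52.3 J/K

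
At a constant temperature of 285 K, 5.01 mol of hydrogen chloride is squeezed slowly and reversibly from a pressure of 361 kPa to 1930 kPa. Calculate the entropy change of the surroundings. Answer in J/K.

ΔS_surr = 69.8 J/K

For an isothermal ideal gas ΔS_gas = nR ln(P₁/P₂) = 5.01 × 8.314 × ln(361/1930) = -69.8 J/K.
The process is reversible, so ΔS_surr = −ΔS_gas = 69.8 J/K and ΔS_universe = 0.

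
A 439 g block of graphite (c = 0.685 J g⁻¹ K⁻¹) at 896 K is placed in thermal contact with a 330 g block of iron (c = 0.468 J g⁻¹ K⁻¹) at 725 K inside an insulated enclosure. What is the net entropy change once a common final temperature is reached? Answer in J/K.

ΔS_total = 2.23 J/K

Energy balance: T_f = (m₁c₁T₁ + m₂c₂T₂)/(m₁c₁ + m₂c₂) = 837.98 K.
ΔS₁ = m₁c₁ ln(T_f/T₁) = 300.715 × ln(837.98/896) = -20.133 J/K.
ΔS₂ = m₂c₂ ln(T_f/T₂) = 154.44 × ln(837.98/725) = 22.366 J/K.
ΔS_total = -20.133 + 22.366 = 2.23 J/K.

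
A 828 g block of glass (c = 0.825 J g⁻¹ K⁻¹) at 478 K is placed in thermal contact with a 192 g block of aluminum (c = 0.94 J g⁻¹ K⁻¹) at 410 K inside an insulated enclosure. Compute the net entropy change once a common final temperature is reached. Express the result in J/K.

ΔS_total = 1.63 J/K

Energy balance: T_f = (m₁c₁T₁ + m₂c₂T₂)/(m₁c₁ + m₂c₂) = 463.79 K.
ΔS₁ = m₁c₁ ln(T_f/T₁) = 683.1 × ln(463.79/478) = -20.62 J/K.
ΔS₂ = m₂c₂ ln(T_f/T₂) = 180.48 × ln(463.79/410) = 22.25 J/K.
ΔS_total = -20.62 + 22.25 = 1.63 J/K.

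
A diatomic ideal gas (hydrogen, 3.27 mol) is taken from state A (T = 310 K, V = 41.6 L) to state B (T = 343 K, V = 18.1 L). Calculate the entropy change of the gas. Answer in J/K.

ΔS = -15.7 J/K

Entropy is a state function: ΔS = nC_V ln(T₂/T₁) + nR ln(V₂/V₁), with C_V = 5R/2 = 20.79 J mol⁻¹ K⁻¹ for a diatomic ideal gas.
ΔS = 3.27 × [20.79 × ln(343/310) + 8.314 × ln(18.1/41.6)] = -15.7 J/K.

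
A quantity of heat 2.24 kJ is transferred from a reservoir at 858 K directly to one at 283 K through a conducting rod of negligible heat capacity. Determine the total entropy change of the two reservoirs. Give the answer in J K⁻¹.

ΔS_total = 5.3 J/K

ΔS_hot = −Q/T_H = −2240/858 = -2.611 J/K and ΔS_cold = +Q/T_C = 2240/283 = 7.915 J/K.
ΔS_total = -2.611 + 7.915 = 5.3 J/K, positive as the second law requires.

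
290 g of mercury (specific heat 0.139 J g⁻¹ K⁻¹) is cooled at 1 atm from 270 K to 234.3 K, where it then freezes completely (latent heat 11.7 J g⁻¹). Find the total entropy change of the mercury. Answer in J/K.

ΔS = -20.2 J/K

Cooling step: ΔS₁ = m c ln(T_tr/T_i) = 290 × 0.139 × ln(234.3/270) = -5.717 J/K.
Phase change: ΔS₂ = −mL/T_tr = −290 × 11.7 / 234.3 = -14.48 J/K.
ΔS_total = (-5.717) + (-14.48) = -20.2 J/K.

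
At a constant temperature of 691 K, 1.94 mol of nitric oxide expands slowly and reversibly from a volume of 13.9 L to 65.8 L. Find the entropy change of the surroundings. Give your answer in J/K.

ΔS_surr = -25.1 J/K

For an isothermal ideal gas ΔS_gas = nR ln(V₂/V₁) = 1.94 × 8.314 × ln(65.8/13.9) = 25.1 J/K.
The process is reversible, so ΔS_surr = −ΔS_gas = -25.1 J/K and ΔS_universe = 0.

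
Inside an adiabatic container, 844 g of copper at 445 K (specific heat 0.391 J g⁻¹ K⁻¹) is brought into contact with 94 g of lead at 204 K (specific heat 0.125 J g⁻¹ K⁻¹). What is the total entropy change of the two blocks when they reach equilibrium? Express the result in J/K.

ΔS_total = 2.74 J/K

Energy balance: T_f = (m₁c₁T₁ + m₂c₂T₂)/(m₁c₁ + m₂c₂) = 436.71 K.
ΔS₁ = m₁c₁ ln(T_f/T₁) = 330.004 × ln(436.71/445) = -6.203 J/K.
ΔS₂ = m₂c₂ ln(T_f/T₂) = 11.75 × ln(436.71/204) = 8.944 J/K.
ΔS_total = -6.203 + 8.944 = 2.74 J/K.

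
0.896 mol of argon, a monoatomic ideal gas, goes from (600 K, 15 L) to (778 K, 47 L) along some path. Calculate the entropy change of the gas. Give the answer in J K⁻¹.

ΔS = 11.4 J/K

Entropy is a state function: ΔS = nC_V ln(T₂/T₁) + nR ln(V₂/V₁), with C_V = 3R/2 = 12.47 J mol⁻¹ K⁻¹ for a monoatomic ideal gas.
ΔS = 0.896 × [12.47 × ln(778/600) + 8.314 × ln(47/15)] = 11.4 J/K.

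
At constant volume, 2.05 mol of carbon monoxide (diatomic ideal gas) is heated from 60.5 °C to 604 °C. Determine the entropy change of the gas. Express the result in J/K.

ΔS = 41.2 J/K

In kelvin: T₁ = 333.65 K, T₂ = 877.15 K. At constant volume, ΔS = nC_V ln(T₂/T₁) with C_V = 5R/2 = 20.79 J mol⁻¹ K⁻¹.
ΔS = 2.05 × 20.79 × ln(877.15/333.65) = 41.2 J/K.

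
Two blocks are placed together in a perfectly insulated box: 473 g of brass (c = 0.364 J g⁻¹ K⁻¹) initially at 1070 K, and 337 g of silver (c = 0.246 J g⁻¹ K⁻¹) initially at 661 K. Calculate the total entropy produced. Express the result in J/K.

Energy balance: T_f = (m₁c₁T₁ + m₂c₂T₂)/(m₁c₁ + m₂c₂) = 937.07 K.
ΔS₁ = m₁c₁ ln(T_f/T₁) = 172.172 × ln(937.07/1070) = -22.84 J/K.
ΔS₂ = m₂c₂ ln(T_f/T₂) = 82.902 × ln(937.07/661) = 28.93 J/K.
ΔS_total = -22.84 + 28.93 = 6.09 J/K.

ΔS_total = 6.09 J/K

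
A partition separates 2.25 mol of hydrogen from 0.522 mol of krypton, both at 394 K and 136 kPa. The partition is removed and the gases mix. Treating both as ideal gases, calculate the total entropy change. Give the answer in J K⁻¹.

ΔS_mix = 11.1 J/K

Mole fractions: x_A = 2.25/2.77 = 0.812, x_B = 0.188.
ΔS_mix = −R(n_A ln x_A + n_B ln x_B) = −8.314 × (2.25 ln 0.812 + 0.522 ln 0.188) = 11.1 J/K.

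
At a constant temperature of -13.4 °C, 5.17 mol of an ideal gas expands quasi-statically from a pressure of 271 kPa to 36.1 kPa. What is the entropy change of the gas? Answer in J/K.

ΔS_gas = 86.6 J/K

For an isothermal ideal gas ΔS_gas = nR ln(P₁/P₂) = 5.17 × 8.314 × ln(271/36.1) = 86.6 J/K.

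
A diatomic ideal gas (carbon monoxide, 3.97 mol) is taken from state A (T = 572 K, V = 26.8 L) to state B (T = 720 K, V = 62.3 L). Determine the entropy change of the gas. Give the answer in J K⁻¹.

ΔS = 46.8 J/K

Entropy is a state function: ΔS = nC_V ln(T₂/T₁) + nR ln(V₂/V₁), with C_V = 5R/2 = 20.79 J mol⁻¹ K⁻¹ for a diatomic ideal gas.
ΔS = 3.97 × [20.79 × ln(720/572) + 8.314 × ln(62.3/26.8)] = 46.8 J/K.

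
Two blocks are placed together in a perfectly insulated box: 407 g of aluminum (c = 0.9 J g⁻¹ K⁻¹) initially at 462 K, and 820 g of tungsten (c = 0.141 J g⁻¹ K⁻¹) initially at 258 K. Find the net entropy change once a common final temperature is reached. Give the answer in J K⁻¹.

ΔS_total = 13.4 J/K

Energy balance: T_f = (m₁c₁T₁ + m₂c₂T₂)/(m₁c₁ + m₂c₂) = 413.06 K.
ΔS₁ = m₁c₁ ln(T_f/T₁) = 366.3 × ln(413.06/462) = -41.02 J/K.
ΔS₂ = m₂c₂ ln(T_f/T₂) = 115.62 × ln(413.06/258) = 54.41 J/K.
ΔS_total = -41.02 + 54.41 = 13.4 J/K.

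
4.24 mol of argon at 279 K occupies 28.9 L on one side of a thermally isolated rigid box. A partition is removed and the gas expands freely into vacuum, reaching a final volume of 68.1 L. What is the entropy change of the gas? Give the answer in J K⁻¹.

No heat is exchanged and no work is done, so the ideal-gas temperature stays constant.
Entropy is a state function; using a reversible isothermal path, ΔS_gas = nR ln(V₂/V₁) = 4.24 × 8.314 × ln(68.1/28.9) = 30.2 J/K.

ΔS_gas = 30.2 J/K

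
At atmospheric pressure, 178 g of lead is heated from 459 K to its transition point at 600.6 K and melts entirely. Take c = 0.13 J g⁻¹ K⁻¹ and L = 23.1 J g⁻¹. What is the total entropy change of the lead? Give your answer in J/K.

Warming step: ΔS₁ = m c ln(T_tr/T_i) = 178 × 0.13 × ln(600.6/459) = 6.222 J/K.
Phase change: ΔS₂ = +mL/T_tr = 178 × 23.1 / 600.6 = 6.846 J/K.
ΔS_total = (6.222) + (6.846) = 13.1 J/K.

ΔS = 13.1 J/K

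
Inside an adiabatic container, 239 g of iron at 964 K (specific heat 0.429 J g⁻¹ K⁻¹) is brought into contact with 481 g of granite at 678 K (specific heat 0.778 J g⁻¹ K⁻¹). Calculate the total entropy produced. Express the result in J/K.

ΔS_total = 5.31 J/K

Energy balance: T_f = (m₁c₁T₁ + m₂c₂T₂)/(m₁c₁ + m₂c₂) = 739.51 K.
ΔS₁ = m₁c₁ ln(T_f/T₁) = 102.531 × ln(739.51/964) = -27.182 J/K.
ΔS₂ = m₂c₂ ln(T_f/T₂) = 374.218 × ln(739.51/678) = 32.496 J/K.
ΔS_total = -27.182 + 32.496 = 5.31 J/K.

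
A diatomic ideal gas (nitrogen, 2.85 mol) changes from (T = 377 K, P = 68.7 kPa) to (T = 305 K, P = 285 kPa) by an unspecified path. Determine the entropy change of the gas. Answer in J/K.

ΔS = nC_p ln(T₂/T₁) − nR ln(P₂/P₁), with C_p = 7R/2 = 29.1 J mol⁻¹ K⁻¹ for a diatomic ideal gas.
ΔS = 2.85 × [29.1 × ln(305/377) − 8.314 × ln(285/68.7)] = -51.3 J/K.

ΔS = -51.3 J/K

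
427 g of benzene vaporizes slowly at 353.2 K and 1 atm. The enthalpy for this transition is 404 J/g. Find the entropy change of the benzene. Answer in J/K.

ΔS = 488 J/K

Heat absorbed by the substance: Q = mL = 427 × 404 = 172508 J.
At constant T, ΔS = Q_rev/T = 172508 / 353.2 = 488 J/K.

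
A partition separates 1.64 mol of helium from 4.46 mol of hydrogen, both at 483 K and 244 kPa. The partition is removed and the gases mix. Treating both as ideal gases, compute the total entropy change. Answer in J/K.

Mole fractions: x_A = 1.64/6.1 = 0.269, x_B = 0.731.
ΔS_mix = −R(n_A ln x_A + n_B ln x_B) = −8.314 × (1.64 ln 0.269 + 4.46 ln 0.731) = 29.5 J/K.

ΔS_mix = 29.5 J/K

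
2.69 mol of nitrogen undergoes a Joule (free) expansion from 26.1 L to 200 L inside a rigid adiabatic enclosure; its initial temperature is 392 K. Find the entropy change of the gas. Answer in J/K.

ΔS_gas = 45.5 J/K

No heat is exchanged and no work is done, so the ideal-gas temperature stays constant.
Entropy is a state function; using a reversible isothermal path, ΔS_gas = nR ln(V₂/V₁) = 2.69 × 8.314 × ln(200/26.1) = 45.5 J/K.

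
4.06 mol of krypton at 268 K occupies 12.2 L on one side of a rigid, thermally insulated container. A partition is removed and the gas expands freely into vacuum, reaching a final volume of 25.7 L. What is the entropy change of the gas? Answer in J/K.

ΔS_gas = 25.1 J/K

No heat is exchanged and no work is done, so the ideal-gas temperature stays constant.
Entropy is a state function; using a reversible isothermal path, ΔS_gas = nR ln(V₂/V₁) = 4.06 × 8.314 × ln(25.7/12.2) = 25.1 J/K.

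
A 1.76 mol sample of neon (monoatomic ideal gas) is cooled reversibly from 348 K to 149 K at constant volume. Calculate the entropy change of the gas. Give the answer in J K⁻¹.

ΔS = -18.6 J/K

At constant volume, ΔS = nC_V ln(T₂/T₁) with C_V = 3R/2 = 12.47 J mol⁻¹ K⁻¹.
ΔS = 1.76 × 12.47 × ln(149/348) = -18.6 J/K.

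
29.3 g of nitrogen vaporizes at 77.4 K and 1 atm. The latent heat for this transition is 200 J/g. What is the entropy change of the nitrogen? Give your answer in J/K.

Heat absorbed by the substance: Q = mL = 29.3 × 200 = 5860 J.
At constant T, ΔS = Q_rev/T = 5860 / 77.4 = 75.7 J/K.

ΔS = 75.7 J/K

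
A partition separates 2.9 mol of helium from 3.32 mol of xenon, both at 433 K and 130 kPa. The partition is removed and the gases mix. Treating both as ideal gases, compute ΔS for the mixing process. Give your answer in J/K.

ΔS_mix = 35.7 J/K

Mole fractions: x_A = 2.9/6.22 = 0.466, x_B = 0.534.
ΔS_mix = −R(n_A ln x_A + n_B ln x_B) = −8.314 × (2.9 ln 0.466 + 3.32 ln 0.534) = 35.7 J/K.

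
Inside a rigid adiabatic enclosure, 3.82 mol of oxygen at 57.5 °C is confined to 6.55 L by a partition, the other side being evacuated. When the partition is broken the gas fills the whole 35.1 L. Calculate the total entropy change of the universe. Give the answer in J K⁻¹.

ΔS_universe = 53.3 J/K

For an ideal gas in free expansion Q = 0 and W = 0, so T is unchanged.
Entropy is a state function; using a reversible isothermal path, ΔS_gas = nR ln(V₂/V₁) = 3.82 × 8.314 × ln(35.1/6.55) = 53.3 J/K.
The insulated surroundings exchange no heat, so ΔS_surr = 0 and ΔS_universe = ΔS_gas.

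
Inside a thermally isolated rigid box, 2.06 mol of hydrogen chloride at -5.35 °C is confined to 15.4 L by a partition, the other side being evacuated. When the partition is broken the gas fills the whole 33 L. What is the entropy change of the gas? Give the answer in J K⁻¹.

For an ideal gas in free expansion Q = 0 and W = 0, so T is unchanged.
Entropy is a state function; using a reversible isothermal path, ΔS_gas = nR ln(V₂/V₁) = 2.06 × 8.314 × ln(33/15.4) = 13.1 J/K.

ΔS_gas = 13.1 J/K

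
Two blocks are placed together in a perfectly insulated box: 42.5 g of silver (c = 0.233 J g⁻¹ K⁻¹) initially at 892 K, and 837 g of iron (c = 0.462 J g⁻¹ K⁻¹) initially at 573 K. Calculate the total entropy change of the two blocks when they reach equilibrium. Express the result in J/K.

Energy balance: T_f = (m₁c₁T₁ + m₂c₂T₂)/(m₁c₁ + m₂c₂) = 580.97 K.
ΔS₁ = m₁c₁ ln(T_f/T₁) = 9.9025 × ln(580.97/892) = -4.246 J/K.
ΔS₂ = m₂c₂ ln(T_f/T₂) = 386.694 × ln(580.97/573) = 5.338 J/K.
ΔS_total = -4.246 + 5.338 = 1.09 J/K.

ΔS_total = 1.09 J/K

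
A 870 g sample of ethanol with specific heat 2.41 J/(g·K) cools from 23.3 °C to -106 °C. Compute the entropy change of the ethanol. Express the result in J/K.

In kelvin: T₁ = 296.45 K, T₂ = 167.15 K. ΔS = ∫dQ_rev/T = m c ln(T₂/T₁) = 870 × 2.41 × ln(167.15/296.45) = -1200 J/K.

ΔS = -1200 J/K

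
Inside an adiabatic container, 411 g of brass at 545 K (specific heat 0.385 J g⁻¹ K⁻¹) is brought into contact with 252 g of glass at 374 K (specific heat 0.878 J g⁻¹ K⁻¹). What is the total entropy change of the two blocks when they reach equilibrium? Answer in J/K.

ΔS_total = 6.64 J/K

Energy balance: T_f = (m₁c₁T₁ + m₂c₂T₂)/(m₁c₁ + m₂c₂) = 445.3 K.
ΔS₁ = m₁c₁ ln(T_f/T₁) = 158.235 × ln(445.3/545) = -31.97 J/K.
ΔS₂ = m₂c₂ ln(T_f/T₂) = 221.256 × ln(445.3/374) = 38.61 J/K.
ΔS_total = -31.97 + 38.61 = 6.64 J/K.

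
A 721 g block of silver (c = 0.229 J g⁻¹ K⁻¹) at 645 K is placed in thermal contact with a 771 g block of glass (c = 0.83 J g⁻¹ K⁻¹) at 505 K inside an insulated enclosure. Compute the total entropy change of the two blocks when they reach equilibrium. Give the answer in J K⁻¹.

Energy balance: T_f = (m₁c₁T₁ + m₂c₂T₂)/(m₁c₁ + m₂c₂) = 533.71 K.
ΔS₁ = m₁c₁ ln(T_f/T₁) = 165.109 × ln(533.71/645) = -31.27 J/K.
ΔS₂ = m₂c₂ ln(T_f/T₂) = 639.93 × ln(533.71/505) = 35.39 J/K.
ΔS_total = -31.27 + 35.39 = 4.12 J/K.

ΔS_total = 4.12 J/K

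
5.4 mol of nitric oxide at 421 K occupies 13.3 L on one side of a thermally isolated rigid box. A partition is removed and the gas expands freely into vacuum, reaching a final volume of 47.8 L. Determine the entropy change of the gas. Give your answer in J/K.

For an ideal gas in free expansion Q = 0 and W = 0, so T is unchanged.
Entropy is a state function; using a reversible isothermal path, ΔS_gas = nR ln(V₂/V₁) = 5.4 × 8.314 × ln(47.8/13.3) = 57.4 J/K.

ΔS_gas = 57.4 J/K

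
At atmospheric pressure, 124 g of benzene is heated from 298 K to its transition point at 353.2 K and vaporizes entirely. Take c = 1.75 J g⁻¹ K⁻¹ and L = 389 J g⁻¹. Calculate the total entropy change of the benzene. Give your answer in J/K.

Warming step: ΔS₁ = m c ln(T_tr/T_i) = 124 × 1.75 × ln(353.2/298) = 36.88 J/K.
Phase change: ΔS₂ = +mL/T_tr = 124 × 389 / 353.2 = 136.6 J/K.
ΔS_total = (36.88) + (136.6) = 173 J/K.

ΔS = 173 J/K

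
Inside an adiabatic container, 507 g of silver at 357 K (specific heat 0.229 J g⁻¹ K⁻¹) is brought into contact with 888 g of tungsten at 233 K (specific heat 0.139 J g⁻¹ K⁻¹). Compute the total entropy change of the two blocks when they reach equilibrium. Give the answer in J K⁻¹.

Energy balance: T_f = (m₁c₁T₁ + m₂c₂T₂)/(m₁c₁ + m₂c₂) = 293.1 K.
ΔS₁ = m₁c₁ ln(T_f/T₁) = 116.103 × ln(293.1/357) = -22.9 J/K.
ΔS₂ = m₂c₂ ln(T_f/T₂) = 123.432 × ln(293.1/233) = 28.33 J/K.
ΔS_total = -22.9 + 28.33 = 5.43 J/K.

ΔS_total = 5.43 J/K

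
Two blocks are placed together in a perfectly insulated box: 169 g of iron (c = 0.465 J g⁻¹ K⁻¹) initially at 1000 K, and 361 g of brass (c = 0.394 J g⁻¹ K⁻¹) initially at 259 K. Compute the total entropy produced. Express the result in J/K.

Energy balance: T_f = (m₁c₁T₁ + m₂c₂T₂)/(m₁c₁ + m₂c₂) = 522.71 K.
ΔS₁ = m₁c₁ ln(T_f/T₁) = 78.585 × ln(522.71/1000) = -50.98 J/K.
ΔS₂ = m₂c₂ ln(T_f/T₂) = 142.234 × ln(522.71/259) = 99.88 J/K.
ΔS_total = -50.98 + 99.88 = 48.9 J/K.

ΔS_total = 48.9 J/K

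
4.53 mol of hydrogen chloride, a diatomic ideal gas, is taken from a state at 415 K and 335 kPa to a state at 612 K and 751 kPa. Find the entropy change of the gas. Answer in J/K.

ΔS = nC_p ln(T₂/T₁) − nR ln(P₂/P₁), with C_p = 7R/2 = 29.1 J mol⁻¹ K⁻¹ for a diatomic ideal gas.
ΔS = 4.53 × [29.1 × ln(612/415) − 8.314 × ln(751/335)] = 20.8 J/K.

ΔS = 20.8 J/K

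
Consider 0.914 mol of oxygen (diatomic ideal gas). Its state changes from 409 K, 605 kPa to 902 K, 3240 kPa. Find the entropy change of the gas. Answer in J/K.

ΔS = 8.28 J/K

ΔS = nC_p ln(T₂/T₁) − nR ln(P₂/P₁), with C_p = 7R/2 = 29.1 J mol⁻¹ K⁻¹ for a diatomic ideal gas.
ΔS = 0.914 × [29.1 × ln(902/409) − 8.314 × ln(3240/605)] = 8.28 J/K.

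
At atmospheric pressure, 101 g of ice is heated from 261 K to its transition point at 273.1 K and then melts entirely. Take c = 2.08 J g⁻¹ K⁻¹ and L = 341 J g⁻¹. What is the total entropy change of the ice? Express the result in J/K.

Warming step: ΔS₁ = m c ln(T_tr/T_i) = 101 × 2.08 × ln(273.1/261) = 9.52 J/K.
Phase change: ΔS₂ = +mL/T_tr = 101 × 341 / 273.1 = 126.1 J/K.
ΔS_total = (9.52) + (126.1) = 136 J/K.

ΔS = 136 J/K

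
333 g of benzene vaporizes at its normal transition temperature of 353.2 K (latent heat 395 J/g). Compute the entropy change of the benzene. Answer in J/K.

Heat absorbed by the substance: Q = mL = 333 × 395 = 131535 J.
At constant T, ΔS = Q_rev/T = 131535 / 353.2 = 372 J/K.

ΔS = 372 J/K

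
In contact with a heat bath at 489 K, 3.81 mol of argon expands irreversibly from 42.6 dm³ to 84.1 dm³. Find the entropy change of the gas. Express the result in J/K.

ΔS_gas = 21.5 J/K

Entropy is a state function, so ΔS_gas depends only on the end states.
For an isothermal ideal gas ΔS_gas = nR ln(V₂/V₁) = 3.81 × 8.314 × ln(84.1/42.6) = 21.5 J/K.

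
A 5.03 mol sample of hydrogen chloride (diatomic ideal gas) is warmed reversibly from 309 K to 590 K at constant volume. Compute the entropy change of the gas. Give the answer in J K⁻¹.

ΔS = 67.6 J/K

At constant volume, ΔS = nC_V ln(T₂/T₁) with C_V = 5R/2 = 20.79 J mol⁻¹ K⁻¹.
ΔS = 5.03 × 20.79 × ln(590/309) = 67.6 J/K.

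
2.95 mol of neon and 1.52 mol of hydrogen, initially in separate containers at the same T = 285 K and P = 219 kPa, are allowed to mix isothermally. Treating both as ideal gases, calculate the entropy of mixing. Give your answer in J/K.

Mole fractions: x_A = 2.95/4.47 = 0.66, x_B = 0.34.
ΔS_mix = −R(n_A ln x_A + n_B ln x_B) = −8.314 × (2.95 ln 0.66 + 1.52 ln 0.34) = 23.8 J/K.

ΔS_mix = 23.8 J/K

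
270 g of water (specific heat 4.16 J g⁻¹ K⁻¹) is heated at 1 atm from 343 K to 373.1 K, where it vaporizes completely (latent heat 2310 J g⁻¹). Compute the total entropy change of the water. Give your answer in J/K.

ΔS = 1770 J/K

Warming step: ΔS₁ = m c ln(T_tr/T_i) = 270 × 4.16 × ln(373.1/343) = 94.48 J/K.
Phase change: ΔS₂ = +mL/T_tr = 270 × 2310 / 373.1 = 1672 J/K.
ΔS_total = (94.48) + (1672) = 1770 J/K.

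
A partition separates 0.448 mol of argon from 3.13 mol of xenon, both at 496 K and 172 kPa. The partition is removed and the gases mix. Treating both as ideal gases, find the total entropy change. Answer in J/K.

ΔS_mix = 11.2 J/K

Mole fractions: x_A = 0.448/3.58 = 0.125, x_B = 0.875.
ΔS_mix = −R(n_A ln x_A + n_B ln x_B) = −8.314 × (0.448 ln 0.125 + 3.13 ln 0.875) = 11.2 J/K.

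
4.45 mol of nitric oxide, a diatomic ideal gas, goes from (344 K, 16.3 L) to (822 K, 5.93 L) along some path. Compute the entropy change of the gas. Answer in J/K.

Entropy is a state function: ΔS = nC_V ln(T₂/T₁) + nR ln(V₂/V₁), with C_V = 5R/2 = 20.79 J mol⁻¹ K⁻¹ for a diatomic ideal gas.
ΔS = 4.45 × [20.79 × ln(822/344) + 8.314 × ln(5.93/16.3)] = 43.2 J/K.

ΔS = 43.2 J/K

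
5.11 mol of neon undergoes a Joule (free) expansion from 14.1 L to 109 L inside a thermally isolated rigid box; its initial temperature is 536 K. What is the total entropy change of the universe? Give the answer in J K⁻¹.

ΔS_universe = 86.9 J/K

For an ideal gas in free expansion Q = 0 and W = 0, so T is unchanged.
Entropy is a state function; using a reversible isothermal path, ΔS_gas = nR ln(V₂/V₁) = 5.11 × 8.314 × ln(109/14.1) = 86.9 J/K.
The insulated surroundings exchange no heat, so ΔS_surr = 0 and ΔS_universe = ΔS_gas.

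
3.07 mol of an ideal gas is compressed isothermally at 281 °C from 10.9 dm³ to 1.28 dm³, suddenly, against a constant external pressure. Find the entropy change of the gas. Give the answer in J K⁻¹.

ΔS_gas = -54.7 J/K

Entropy is a state function, so ΔS_gas depends only on the end states.
For an isothermal ideal gas ΔS_gas = nR ln(V₂/V₁) = 3.07 × 8.314 × ln(1.28/10.9) = -54.7 J/K.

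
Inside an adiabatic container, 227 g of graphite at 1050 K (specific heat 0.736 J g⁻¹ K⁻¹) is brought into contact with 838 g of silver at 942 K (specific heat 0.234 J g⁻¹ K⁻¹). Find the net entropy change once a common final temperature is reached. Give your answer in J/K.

ΔS_total = 0.533 J/K

Energy balance: T_f = (m₁c₁T₁ + m₂c₂T₂)/(m₁c₁ + m₂c₂) = 991.68 K.
ΔS₁ = m₁c₁ ln(T_f/T₁) = 167.072 × ln(991.68/1050) = -9.5465 J/K.
ΔS₂ = m₂c₂ ln(T_f/T₂) = 196.092 × ln(991.68/942) = 10.079 J/K.
ΔS_total = -9.5465 + 10.079 = 0.533 J/K.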